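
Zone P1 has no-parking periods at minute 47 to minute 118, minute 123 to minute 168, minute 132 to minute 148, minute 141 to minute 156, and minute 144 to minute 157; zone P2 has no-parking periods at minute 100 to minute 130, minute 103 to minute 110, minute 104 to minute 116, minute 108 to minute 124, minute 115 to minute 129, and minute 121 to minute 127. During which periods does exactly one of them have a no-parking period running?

minute 47 to minute 100, minute 118 to minute 123, minute 130 to minute 168

A, merged: minute 47 to minute 118, minute 123 to minute 168.
B, merged: minute 100 to minute 130.
A \ B = minute 47 to minute 100, minute 130 to minute 168.
B \ A = minute 118 to minute 123.
Union of the two gives the symmetric difference.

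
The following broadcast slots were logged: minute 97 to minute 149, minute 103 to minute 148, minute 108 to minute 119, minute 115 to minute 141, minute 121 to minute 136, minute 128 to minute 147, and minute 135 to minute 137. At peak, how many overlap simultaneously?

6

At minute 135, 6 of the intervals are simultaneously active.
No point has more.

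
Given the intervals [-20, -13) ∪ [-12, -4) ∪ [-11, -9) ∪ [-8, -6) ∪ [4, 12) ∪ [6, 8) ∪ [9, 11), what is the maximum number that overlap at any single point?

Walk the sorted start/end points keeping a running depth.
The depth first hits 2 at -11.

2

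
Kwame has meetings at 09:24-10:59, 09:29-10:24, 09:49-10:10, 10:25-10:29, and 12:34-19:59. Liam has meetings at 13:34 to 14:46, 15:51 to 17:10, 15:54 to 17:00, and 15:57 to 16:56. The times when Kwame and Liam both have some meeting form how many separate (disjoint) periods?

2

First set merges to 09:24-10:59, 12:34-19:59.
Second set merges to 13:34-14:46, 15:51-17:10.
A ∩ B = 13:34-14:46, 15:51-17:10.
That is 2 disjoint pieces.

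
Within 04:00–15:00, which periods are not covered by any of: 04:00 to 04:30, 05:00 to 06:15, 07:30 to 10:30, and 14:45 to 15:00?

04:30-05:00, 06:15-07:30, 10:30-14:45

The merged coverage is 04:00-04:30, 05:00-06:15, 07:30-10:30, 14:45-15:00.
Uncovered inside 04:00-15:00: 04:30-05:00, 06:15-07:30, 10:30-14:45.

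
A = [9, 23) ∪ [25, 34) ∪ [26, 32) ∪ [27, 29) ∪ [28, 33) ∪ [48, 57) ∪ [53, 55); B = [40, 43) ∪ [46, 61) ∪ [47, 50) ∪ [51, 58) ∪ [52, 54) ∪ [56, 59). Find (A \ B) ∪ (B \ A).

Merge the first list: [9, 23), [25, 34), [48, 57).
Merge the second list: [40, 43), [46, 61).
A but not B: [9, 23), [25, 34).
B but not A: [40, 43), [46, 48), [57, 61).
Combining gives A △ B.

[9, 23) ∪ [25, 34) ∪ [40, 43) ∪ [46, 48) ∪ [57, 61)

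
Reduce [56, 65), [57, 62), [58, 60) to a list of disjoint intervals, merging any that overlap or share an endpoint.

[57, 62) overlaps/touches [56, 65) → extend to [56, 65).
[58, 60) overlaps/touches [56, 65) → extend to [56, 65).

[56, 65)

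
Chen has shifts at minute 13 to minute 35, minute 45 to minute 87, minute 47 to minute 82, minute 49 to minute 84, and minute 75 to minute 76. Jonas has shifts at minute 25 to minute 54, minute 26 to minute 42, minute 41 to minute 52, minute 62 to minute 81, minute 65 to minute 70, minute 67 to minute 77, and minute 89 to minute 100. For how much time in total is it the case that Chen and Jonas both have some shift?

38 minutes

Merge the first list: minute 13 to minute 35, minute 45 to minute 87.
Merge the second list: minute 25 to minute 54, minute 62 to minute 81, minute 89 to minute 100.
A ∩ B = minute 25 to minute 35, minute 45 to minute 54, minute 62 to minute 81.
Total: 10 minutes + 9 minutes + 19 minutes = 38 minutes.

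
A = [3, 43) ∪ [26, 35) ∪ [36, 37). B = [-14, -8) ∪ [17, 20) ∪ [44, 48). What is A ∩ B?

A, merged: [3, 43).
[3, 43) overlaps B on [17, 20).

[17, 20)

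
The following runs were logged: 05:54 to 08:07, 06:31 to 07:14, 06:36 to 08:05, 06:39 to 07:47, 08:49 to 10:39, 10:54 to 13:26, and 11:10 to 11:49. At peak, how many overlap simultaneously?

4

Sweep endpoints in order; track running count of active intervals.
Peak of 4 reached at 06:39.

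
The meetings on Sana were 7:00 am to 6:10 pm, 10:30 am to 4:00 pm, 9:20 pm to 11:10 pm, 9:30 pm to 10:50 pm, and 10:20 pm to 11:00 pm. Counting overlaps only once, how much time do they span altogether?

Merged: 7:00 am–6:10 pm, 9:20 pm–11:10 pm.
Lengths: 11 h 10 min + 1 h 50 min = 13 h.

13 h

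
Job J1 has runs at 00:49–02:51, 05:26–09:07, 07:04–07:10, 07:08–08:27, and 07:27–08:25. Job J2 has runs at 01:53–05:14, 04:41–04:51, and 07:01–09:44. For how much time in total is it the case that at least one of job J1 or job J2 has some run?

8 h 43 min

First set merges to 00:49–02:51, 05:26–09:07.
Second set merges to 01:53–05:14, 07:01–09:44.
A ∪ B = 00:49–05:14, 05:26–09:44.
Total: 4 h 25 min + 4 h 18 min = 8 h 43 min.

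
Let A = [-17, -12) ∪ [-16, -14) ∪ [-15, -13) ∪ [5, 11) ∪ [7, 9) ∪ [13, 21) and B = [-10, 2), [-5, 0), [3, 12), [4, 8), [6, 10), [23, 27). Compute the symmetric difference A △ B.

[-17, -12) ∪ [-10, 2) ∪ [3, 5) ∪ [11, 12) ∪ [13, 21) ∪ [23, 27)

A, merged: [-17, -12), [5, 11), [13, 21).
B, merged: [-10, 2), [3, 12), [23, 27).
Only in the first: [-17, -12), [13, 21).
Only in the second: [-10, 2), [3, 5), [11, 12), [23, 27).
Together these are the periods covered by exactly one.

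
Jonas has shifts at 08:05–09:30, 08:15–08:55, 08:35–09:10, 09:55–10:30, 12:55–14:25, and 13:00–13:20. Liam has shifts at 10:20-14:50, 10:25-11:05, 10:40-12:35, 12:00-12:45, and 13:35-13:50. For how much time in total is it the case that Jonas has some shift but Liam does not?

1 h 50 min

A, merged: 08:05–09:30, 09:55–10:30, 12:55–14:25.
B, merged: 10:20–14:50.
A \ B = 08:05–09:30, 09:55–10:20.
Total: 1 h 25 min + 25 min = 1 h 50 min.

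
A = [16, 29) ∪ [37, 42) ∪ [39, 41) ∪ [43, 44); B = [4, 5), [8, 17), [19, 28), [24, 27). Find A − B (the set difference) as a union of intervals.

First set merges to [16, 29), [37, 42), [43, 44).
Second set merges to [4, 5), [8, 17), [19, 28).
[16, 29) \ B = [17, 19), [28, 29).
[37, 42): nothing removed.
[43, 44): nothing removed.

[17, 19) ∪ [28, 29) ∪ [37, 42) ∪ [43, 44)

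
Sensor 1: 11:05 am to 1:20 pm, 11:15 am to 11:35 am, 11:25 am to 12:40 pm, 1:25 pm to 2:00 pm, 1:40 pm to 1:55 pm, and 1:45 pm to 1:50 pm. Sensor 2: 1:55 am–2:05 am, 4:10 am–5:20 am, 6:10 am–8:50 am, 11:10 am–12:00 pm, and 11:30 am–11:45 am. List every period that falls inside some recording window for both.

Merge the first list: 11:05 am-1:20 pm, 1:25 pm-2:00 pm.
Merge the second list: 1:55 am-2:05 am, 4:10 am-5:20 am, 6:10 am-8:50 am, 11:10 am-12:00 pm.
11:05 am-1:20 pm ∩ B → 11:10 am-12:00 pm.
1:25 pm-2:00 pm meets no B interval.

11:10 am-12:00 pm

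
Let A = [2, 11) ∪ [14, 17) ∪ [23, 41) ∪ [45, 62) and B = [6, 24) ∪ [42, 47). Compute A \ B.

[2, 11) with B removed leaves [2, 6).
[14, 17) lies entirely inside B → drops out.
[23, 41) with B removed leaves [24, 41).
[45, 62) with B removed leaves [47, 62).

[2, 6) ∪ [24, 41) ∪ [47, 62)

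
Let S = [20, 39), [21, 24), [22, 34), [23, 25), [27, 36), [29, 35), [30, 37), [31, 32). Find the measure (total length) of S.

19

Merged: [20, 39).
Length: 19.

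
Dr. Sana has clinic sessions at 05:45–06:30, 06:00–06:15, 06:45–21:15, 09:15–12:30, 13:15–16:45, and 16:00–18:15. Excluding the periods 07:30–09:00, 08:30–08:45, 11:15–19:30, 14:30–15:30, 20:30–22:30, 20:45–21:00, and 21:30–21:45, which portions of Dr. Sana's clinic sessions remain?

05:45–06:30, 06:45–07:30, 09:00–11:15, 19:30–20:30

First set merges to 05:45–06:30, 06:45–21:15.
Second set merges to 07:30–09:00, 11:15–19:30, 20:30–22:30.
05:45–06:30: nothing removed.
06:45–21:15 \ B = 06:45–07:30, 09:00–11:15, 19:30–20:30.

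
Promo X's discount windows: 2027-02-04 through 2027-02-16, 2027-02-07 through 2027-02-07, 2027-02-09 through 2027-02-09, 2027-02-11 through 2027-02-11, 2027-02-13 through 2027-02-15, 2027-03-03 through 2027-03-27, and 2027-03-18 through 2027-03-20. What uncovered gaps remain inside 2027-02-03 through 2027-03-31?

2027-02-03 through 2027-02-03, 2027-02-17 through 2027-03-02, 2027-03-28 through 2027-03-31

Covered (merged): 2027-02-04 through 2027-02-16, 2027-03-03 through 2027-03-27.
Complement within 2027-02-03 through 2027-03-31: 2027-02-03 through 2027-02-03, 2027-02-17 through 2027-03-02, 2027-03-28 through 2027-03-31.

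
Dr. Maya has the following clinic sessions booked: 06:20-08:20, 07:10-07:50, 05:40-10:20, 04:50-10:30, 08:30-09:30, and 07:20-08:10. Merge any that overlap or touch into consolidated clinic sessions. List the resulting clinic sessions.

Sort by start: 04:50-10:30, 05:40-10:20, 06:20-08:20, 07:10-07:50, 07:20-08:10, 08:30-09:30.
05:40-10:20 overlaps/touches 04:50-10:30 → extend to 04:50-10:30.
06:20-08:20 overlaps/touches 04:50-10:30 → extend to 04:50-10:30.
07:10-07:50 overlaps/touches 04:50-10:30 → extend to 04:50-10:30.
07:20-08:10 overlaps/touches 04:50-10:30 → extend to 04:50-10:30.
08:30-09:30 overlaps/touches 04:50-10:30 → extend to 04:50-10:30.

04:50-10:30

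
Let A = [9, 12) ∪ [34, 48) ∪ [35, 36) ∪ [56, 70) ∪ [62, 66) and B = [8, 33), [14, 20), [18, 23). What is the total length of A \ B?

First set merges to [9, 12), [34, 48), [56, 70).
Second set merges to [8, 33).
A \ B = [34, 48), [56, 70).
Total: 14 + 14 = 28.

28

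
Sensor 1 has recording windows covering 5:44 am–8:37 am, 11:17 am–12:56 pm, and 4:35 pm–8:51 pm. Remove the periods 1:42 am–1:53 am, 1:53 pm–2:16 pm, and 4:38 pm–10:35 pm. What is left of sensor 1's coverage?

5:44 am–8:37 am: nothing removed.
11:17 am–12:56 pm: nothing removed.
4:35 pm–8:51 pm \ B = 4:35 pm–4:38 pm.

5:44 am–8:37 am, 11:17 am–12:56 pm, 4:35 pm–4:38 pm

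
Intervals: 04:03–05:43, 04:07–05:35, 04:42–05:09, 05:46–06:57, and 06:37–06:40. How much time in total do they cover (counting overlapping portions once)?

Merged: 04:03–05:43, 05:46–06:57.
Lengths: 1 h 40 min + 1 h 11 min = 2 h 51 min.

2 h 51 min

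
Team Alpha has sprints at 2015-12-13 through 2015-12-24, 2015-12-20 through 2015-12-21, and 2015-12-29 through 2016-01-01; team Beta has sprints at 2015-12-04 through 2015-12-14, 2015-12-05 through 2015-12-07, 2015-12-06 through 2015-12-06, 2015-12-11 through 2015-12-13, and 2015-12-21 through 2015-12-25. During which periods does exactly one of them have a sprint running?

A, merged: 2015-12-13 through 2015-12-24, 2015-12-29 through 2016-01-01.
B, merged: 2015-12-04 through 2015-12-14, 2015-12-21 through 2015-12-25.
A but not B: 2015-12-15 through 2015-12-20, 2015-12-29 through 2016-01-01.
B but not A: 2015-12-04 through 2015-12-12, 2015-12-25 through 2015-12-25.
Combining gives A △ B.

2015-12-04 through 2015-12-12, 2015-12-15 through 2015-12-20, 2015-12-25 through 2015-12-25, 2015-12-29 through 2016-01-01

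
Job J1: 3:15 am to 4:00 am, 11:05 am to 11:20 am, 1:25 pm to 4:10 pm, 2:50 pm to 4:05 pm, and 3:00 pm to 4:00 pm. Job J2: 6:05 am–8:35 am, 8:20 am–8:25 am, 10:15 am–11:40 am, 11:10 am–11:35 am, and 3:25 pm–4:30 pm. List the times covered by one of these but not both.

Merge the first list: 3:15 am-4:00 am, 11:05 am-11:20 am, 1:25 pm-4:10 pm.
Merge the second list: 6:05 am-8:35 am, 10:15 am-11:40 am, 3:25 pm-4:30 pm.
A but not B: 3:15 am-4:00 am, 1:25 pm-3:25 pm.
B but not A: 6:05 am-8:35 am, 10:15 am-11:05 am, 11:20 am-11:40 am, 4:10 pm-4:30 pm.
Combining gives A △ B.

3:15 am-4:00 am, 6:05 am-8:35 am, 10:15 am-11:05 am, 11:20 am-11:40 am, 1:25 pm-3:25 pm, 4:10 pm-4:30 pm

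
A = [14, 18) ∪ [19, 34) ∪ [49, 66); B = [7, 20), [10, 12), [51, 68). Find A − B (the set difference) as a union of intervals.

[20, 34) ∪ [49, 51)

Second set merges to [7, 20), [51, 68).
[14, 18): fully covered by B → removed.
[19, 34) minus B → [20, 34).
[49, 66) minus B → [49, 51).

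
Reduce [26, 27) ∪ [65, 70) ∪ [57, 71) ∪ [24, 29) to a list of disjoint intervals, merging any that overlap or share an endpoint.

Sort by start: [24, 29), [26, 27), [57, 71), [65, 70).
[26, 27) overlaps/touches [24, 29) → extend to [24, 29).
[57, 71) is disjoint → start new block.
[65, 70) overlaps/touches [57, 71) → extend to [57, 71).

[24, 29) ∪ [57, 71)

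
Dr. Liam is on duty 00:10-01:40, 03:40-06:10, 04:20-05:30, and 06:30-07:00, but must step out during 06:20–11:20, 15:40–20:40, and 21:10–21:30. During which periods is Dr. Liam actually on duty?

00:10-01:40, 03:40-06:10

A, merged: 00:10-01:40, 03:40-06:10, 06:30-07:00.
00:10-01:40: no B overlap → unchanged.
03:40-06:10: no B overlap → unchanged.
06:30-07:00: fully covered by B → removed.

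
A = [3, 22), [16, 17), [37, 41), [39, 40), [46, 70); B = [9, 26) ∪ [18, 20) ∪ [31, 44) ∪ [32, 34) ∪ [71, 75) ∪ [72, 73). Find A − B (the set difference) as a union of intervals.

[3, 9) ∪ [46, 70)

Merge the first list: [3, 22), [37, 41), [46, 70).
Merge the second list: [9, 26), [31, 44), [71, 75).
[3, 22) minus B → [3, 9).
[37, 41): fully covered by B → removed.
[46, 70): no B overlap → unchanged.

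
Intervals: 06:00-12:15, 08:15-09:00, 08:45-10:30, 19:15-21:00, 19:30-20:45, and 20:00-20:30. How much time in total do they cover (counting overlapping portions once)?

8 h

Merged: 06:00–12:15, 19:15–21:00.
Lengths: 6 h 15 min + 1 h 45 min = 8 h.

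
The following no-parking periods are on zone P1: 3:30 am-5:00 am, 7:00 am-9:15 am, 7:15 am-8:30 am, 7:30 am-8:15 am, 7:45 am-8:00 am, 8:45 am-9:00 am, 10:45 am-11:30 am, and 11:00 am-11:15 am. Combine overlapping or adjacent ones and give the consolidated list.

7:00 am–9:15 am is disjoint → start new block.
7:15 am–8:30 am overlaps/touches 7:00 am–9:15 am → extend to 7:00 am–9:15 am.
7:30 am–8:15 am overlaps/touches 7:00 am–9:15 am → extend to 7:00 am–9:15 am.
7:45 am–8:00 am overlaps/touches 7:00 am–9:15 am → extend to 7:00 am–9:15 am.
8:45 am–9:00 am overlaps/touches 7:00 am–9:15 am → extend to 7:00 am–9:15 am.
10:45 am–11:30 am is disjoint → start new block.
11:00 am–11:15 am overlaps/touches 10:45 am–11:30 am → extend to 10:45 am–11:30 am.

3:30 am–5:00 am, 7:00 am–9:15 am, 10:45 am–11:30 am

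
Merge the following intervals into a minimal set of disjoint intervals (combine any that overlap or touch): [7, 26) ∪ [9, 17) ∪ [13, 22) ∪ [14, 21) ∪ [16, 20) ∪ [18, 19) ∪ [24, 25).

[7, 26)

[9, 17) overlaps/touches [7, 26) → extend to [7, 26).
[13, 22) overlaps/touches [7, 26) → extend to [7, 26).
[14, 21) overlaps/touches [7, 26) → extend to [7, 26).
[16, 20) overlaps/touches [7, 26) → extend to [7, 26).
[18, 19) overlaps/touches [7, 26) → extend to [7, 26).
[24, 25) overlaps/touches [7, 26) → extend to [7, 26).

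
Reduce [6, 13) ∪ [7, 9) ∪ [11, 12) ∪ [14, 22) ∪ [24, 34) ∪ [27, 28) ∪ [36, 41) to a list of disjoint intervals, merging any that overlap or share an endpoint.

[7, 9) overlaps/touches [6, 13) → extend to [6, 13).
[11, 12) overlaps/touches [6, 13) → extend to [6, 13).
[14, 22) is disjoint → start new block.
[24, 34) is disjoint → start new block.
[27, 28) overlaps/touches [24, 34) → extend to [24, 34).
[36, 41) is disjoint → start new block.

[6, 13) ∪ [14, 22) ∪ [24, 34) ∪ [36, 41)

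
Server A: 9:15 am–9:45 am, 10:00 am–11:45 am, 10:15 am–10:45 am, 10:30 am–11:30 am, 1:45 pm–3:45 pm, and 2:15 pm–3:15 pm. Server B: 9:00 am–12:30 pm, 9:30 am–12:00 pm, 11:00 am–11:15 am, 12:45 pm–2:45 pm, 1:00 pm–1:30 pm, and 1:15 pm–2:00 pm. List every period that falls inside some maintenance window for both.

First set merges to 9:15 am–9:45 am, 10:00 am–11:45 am, 1:45 pm–3:45 pm.
Second set merges to 9:00 am–12:30 pm, 12:45 pm–2:45 pm.
9:15 am–9:45 am overlaps B on 9:15 am–9:45 am.
10:00 am–11:45 am overlaps B on 10:00 am–11:45 am.
1:45 pm–3:45 pm overlaps B on 1:45 pm–2:45 pm.

9:15 am–9:45 am, 10:00 am–11:45 am, 1:45 pm–2:45 pm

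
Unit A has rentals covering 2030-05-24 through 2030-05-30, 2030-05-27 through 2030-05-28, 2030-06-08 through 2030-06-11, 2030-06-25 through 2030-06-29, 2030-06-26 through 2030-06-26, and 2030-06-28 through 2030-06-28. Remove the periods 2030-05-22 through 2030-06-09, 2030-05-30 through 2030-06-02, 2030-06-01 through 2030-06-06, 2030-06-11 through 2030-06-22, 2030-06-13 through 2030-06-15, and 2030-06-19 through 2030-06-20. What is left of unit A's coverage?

2030-06-10 through 2030-06-10, 2030-06-25 through 2030-06-29

A, merged: 2030-05-24 through 2030-05-30, 2030-06-08 through 2030-06-11, 2030-06-25 through 2030-06-29.
B, merged: 2030-05-22 through 2030-06-09, 2030-06-11 through 2030-06-22.
2030-05-24 through 2030-05-30 lies entirely inside B → drops out.
2030-06-08 through 2030-06-11 with B removed leaves 2030-06-10 through 2030-06-10.
2030-06-25 through 2030-06-29 is untouched.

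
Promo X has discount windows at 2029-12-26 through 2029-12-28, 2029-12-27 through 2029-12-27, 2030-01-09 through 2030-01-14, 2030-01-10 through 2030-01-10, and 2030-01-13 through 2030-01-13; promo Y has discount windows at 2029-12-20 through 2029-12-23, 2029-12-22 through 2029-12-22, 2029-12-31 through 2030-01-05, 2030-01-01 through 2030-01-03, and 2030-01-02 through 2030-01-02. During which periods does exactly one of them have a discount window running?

2029-12-20 through 2029-12-23, 2029-12-26 through 2029-12-28, 2029-12-31 through 2030-01-05, 2030-01-09 through 2030-01-14

A, merged: 2029-12-26 through 2029-12-28, 2030-01-09 through 2030-01-14.
B, merged: 2029-12-20 through 2029-12-23, 2029-12-31 through 2030-01-05.
Only in the first: 2029-12-26 through 2029-12-28, 2030-01-09 through 2030-01-14.
Only in the second: 2029-12-20 through 2029-12-23, 2029-12-31 through 2030-01-05.
Together these are the periods covered by exactly one.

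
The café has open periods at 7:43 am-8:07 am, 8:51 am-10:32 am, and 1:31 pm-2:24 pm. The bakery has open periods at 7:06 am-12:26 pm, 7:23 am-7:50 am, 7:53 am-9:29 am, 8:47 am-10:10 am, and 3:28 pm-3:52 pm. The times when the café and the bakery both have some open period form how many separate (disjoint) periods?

Second set merges to 7:06 am–12:26 pm, 3:28 pm–3:52 pm.
A ∩ B = 7:43 am–8:07 am, 8:51 am–10:32 am.
That is 2 disjoint pieces.

2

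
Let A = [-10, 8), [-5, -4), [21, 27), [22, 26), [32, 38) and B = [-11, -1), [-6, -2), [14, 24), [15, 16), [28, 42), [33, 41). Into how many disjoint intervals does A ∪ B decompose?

3

Merge the first list: [-10, 8), [21, 27), [32, 38).
Merge the second list: [-11, -1), [14, 24), [28, 42).
A ∪ B = [-11, 8), [14, 27), [28, 42).
That is 3 disjoint pieces.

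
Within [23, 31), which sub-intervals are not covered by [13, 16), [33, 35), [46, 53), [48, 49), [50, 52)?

After merging, the occupied span is [13, 16), [33, 35), [46, 53).
Complement within [23, 31): [23, 31).

[23, 31)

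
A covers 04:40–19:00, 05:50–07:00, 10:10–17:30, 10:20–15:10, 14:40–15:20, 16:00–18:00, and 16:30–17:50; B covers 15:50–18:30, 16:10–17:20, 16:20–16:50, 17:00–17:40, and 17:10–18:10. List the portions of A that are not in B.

04:40-15:50, 18:30-19:00

First set merges to 04:40-19:00.
Second set merges to 15:50-18:30.
04:40-19:00 minus B → 04:40-15:50, 18:30-19:00.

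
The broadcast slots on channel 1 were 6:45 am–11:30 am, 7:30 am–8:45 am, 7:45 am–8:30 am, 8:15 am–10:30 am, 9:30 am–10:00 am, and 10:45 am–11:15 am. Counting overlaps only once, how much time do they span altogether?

Merged: 6:45 am–11:30 am.
Length: 4 h 45 min.

4 h 45 min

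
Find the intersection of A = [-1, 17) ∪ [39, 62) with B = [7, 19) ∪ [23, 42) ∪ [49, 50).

[7, 17) ∪ [39, 42) ∪ [49, 50)

[-1, 17) ∩ B → [7, 17).
[39, 62) ∩ B → [39, 42), [49, 50).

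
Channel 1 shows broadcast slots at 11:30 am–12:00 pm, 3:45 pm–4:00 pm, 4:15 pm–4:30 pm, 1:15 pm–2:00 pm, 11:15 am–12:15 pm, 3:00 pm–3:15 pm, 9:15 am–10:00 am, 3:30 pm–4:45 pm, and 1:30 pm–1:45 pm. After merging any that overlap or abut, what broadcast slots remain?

9:15 am–10:00 am, 11:15 am–12:15 pm, 1:15 pm–2:00 pm, 3:00 pm–3:15 pm, 3:30 pm–4:45 pm

Sort by start: 9:15 am–10:00 am, 11:15 am–12:15 pm, 11:30 am–12:00 pm, 1:15 pm–2:00 pm, 1:30 pm–1:45 pm, 3:00 pm–3:15 pm, 3:30 pm–4:45 pm, 3:45 pm–4:00 pm, 4:15 pm–4:30 pm.
11:15 am–12:15 pm is disjoint → start new block.
11:30 am–12:00 pm overlaps/touches 11:15 am–12:15 pm → extend to 11:15 am–12:15 pm.
1:15 pm–2:00 pm is disjoint → start new block.
1:30 pm–1:45 pm overlaps/touches 1:15 pm–2:00 pm → extend to 1:15 pm–2:00 pm.
3:00 pm–3:15 pm is disjoint → start new block.
3:30 pm–4:45 pm is disjoint → start new block.
3:45 pm–4:00 pm overlaps/touches 3:30 pm–4:45 pm → extend to 3:30 pm–4:45 pm.
4:15 pm–4:30 pm overlaps/touches 3:30 pm–4:45 pm → extend to 3:30 pm–4:45 pm.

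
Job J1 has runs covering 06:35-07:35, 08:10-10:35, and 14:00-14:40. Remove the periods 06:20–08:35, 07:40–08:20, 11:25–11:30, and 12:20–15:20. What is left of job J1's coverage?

08:35–10:35

Second set merges to 06:20–08:35, 11:25–11:30, 12:20–15:20.
06:35–07:35: fully covered by B → removed.
08:10–10:35 minus B → 08:35–10:35.
14:00–14:40: fully covered by B → removed.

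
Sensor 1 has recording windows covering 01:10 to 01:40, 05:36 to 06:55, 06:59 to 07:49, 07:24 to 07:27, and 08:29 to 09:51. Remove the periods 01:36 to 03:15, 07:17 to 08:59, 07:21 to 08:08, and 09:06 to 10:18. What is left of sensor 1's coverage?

01:10–01:36, 05:36–06:55, 06:59–07:17, 08:59–09:06

First set merges to 01:10–01:40, 05:36–06:55, 06:59–07:49, 08:29–09:51.
Second set merges to 01:36–03:15, 07:17–08:59, 09:06–10:18.
01:10–01:40 \ B = 01:10–01:36.
05:36–06:55: nothing removed.
06:59–07:49 \ B = 06:59–07:17.
08:29–09:51 \ B = 08:59–09:06.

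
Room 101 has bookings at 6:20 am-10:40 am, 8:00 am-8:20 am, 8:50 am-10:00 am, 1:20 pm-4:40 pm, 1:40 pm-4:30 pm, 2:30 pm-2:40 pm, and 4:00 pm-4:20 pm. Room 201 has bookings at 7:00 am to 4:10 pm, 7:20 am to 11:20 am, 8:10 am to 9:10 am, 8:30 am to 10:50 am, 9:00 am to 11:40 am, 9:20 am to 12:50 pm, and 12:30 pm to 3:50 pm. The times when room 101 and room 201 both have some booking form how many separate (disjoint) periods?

Merge the first list: 6:20 am–10:40 am, 1:20 pm–4:40 pm.
Merge the second list: 7:00 am–4:10 pm.
A ∩ B = 7:00 am–10:40 am, 1:20 pm–4:10 pm.
That is 2 disjoint pieces.

2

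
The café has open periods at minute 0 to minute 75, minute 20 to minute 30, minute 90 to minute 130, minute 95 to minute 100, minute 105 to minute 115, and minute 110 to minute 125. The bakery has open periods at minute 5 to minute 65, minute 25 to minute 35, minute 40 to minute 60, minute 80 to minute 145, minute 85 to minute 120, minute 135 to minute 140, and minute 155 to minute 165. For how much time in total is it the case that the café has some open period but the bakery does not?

15 minutes

Merge the first list: minute 0 to minute 75, minute 90 to minute 130.
Merge the second list: minute 5 to minute 65, minute 80 to minute 145, minute 155 to minute 165.
A \ B = minute 0 to minute 5, minute 65 to minute 75.
Total: 5 minutes + 10 minutes = 15 minutes.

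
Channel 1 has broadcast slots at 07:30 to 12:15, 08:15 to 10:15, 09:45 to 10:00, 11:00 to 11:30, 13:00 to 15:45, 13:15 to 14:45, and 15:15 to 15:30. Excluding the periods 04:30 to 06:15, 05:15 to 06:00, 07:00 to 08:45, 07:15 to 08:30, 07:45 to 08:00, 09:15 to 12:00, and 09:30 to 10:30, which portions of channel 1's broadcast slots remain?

08:45–09:15, 12:00–12:15, 13:00–15:45

A, merged: 07:30–12:15, 13:00–15:45.
B, merged: 04:30–06:15, 07:00–08:45, 09:15–12:00.
07:30–12:15 minus B → 08:45–09:15, 12:00–12:15.
13:00–15:45: no B overlap → unchanged.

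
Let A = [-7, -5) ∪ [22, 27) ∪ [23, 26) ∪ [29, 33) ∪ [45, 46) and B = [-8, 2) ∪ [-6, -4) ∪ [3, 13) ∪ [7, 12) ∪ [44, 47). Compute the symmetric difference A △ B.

[-8, -7) ∪ [-5, 2) ∪ [3, 13) ∪ [22, 27) ∪ [29, 33) ∪ [44, 45) ∪ [46, 47)

First set merges to [-7, -5), [22, 27), [29, 33), [45, 46).
Second set merges to [-8, 2), [3, 13), [44, 47).
Only in the first: [22, 27), [29, 33).
Only in the second: [-8, -7), [-5, 2), [3, 13), [44, 45), [46, 47).
Together these are the periods covered by exactly one.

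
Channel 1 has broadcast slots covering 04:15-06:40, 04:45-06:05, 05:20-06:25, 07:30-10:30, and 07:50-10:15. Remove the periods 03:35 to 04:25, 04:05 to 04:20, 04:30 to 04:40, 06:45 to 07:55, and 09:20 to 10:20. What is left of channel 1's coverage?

04:25–04:30, 04:40–06:40, 07:55–09:20, 10:20–10:30

First set merges to 04:15–06:40, 07:30–10:30.
Second set merges to 03:35–04:25, 04:30–04:40, 06:45–07:55, 09:20–10:20.
04:15–06:40 with B removed leaves 04:25–04:30, 04:40–06:40.
07:30–10:30 with B removed leaves 07:55–09:20, 10:20–10:30.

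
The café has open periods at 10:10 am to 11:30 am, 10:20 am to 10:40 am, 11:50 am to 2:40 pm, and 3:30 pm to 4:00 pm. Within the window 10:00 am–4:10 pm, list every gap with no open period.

10:00 am–10:10 am, 11:30 am–11:50 am, 2:40 pm–3:30 pm, 4:00 pm–4:10 pm

Covered (merged): 10:10 am–11:30 am, 11:50 am–2:40 pm, 3:30 pm–4:00 pm.
Uncovered inside 10:00 am–4:10 pm: 10:00 am–10:10 am, 11:30 am–11:50 am, 2:40 pm–3:30 pm, 4:00 pm–4:10 pm.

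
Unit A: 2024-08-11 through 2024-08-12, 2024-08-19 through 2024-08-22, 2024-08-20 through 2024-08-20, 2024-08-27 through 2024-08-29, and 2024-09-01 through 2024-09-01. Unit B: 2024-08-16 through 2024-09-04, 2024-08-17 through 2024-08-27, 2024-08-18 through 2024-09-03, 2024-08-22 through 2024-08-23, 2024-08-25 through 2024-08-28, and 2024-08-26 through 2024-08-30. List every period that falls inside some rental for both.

A, merged: 2024-08-11 through 2024-08-12, 2024-08-19 through 2024-08-22, 2024-08-27 through 2024-08-29, 2024-09-01 through 2024-09-01.
B, merged: 2024-08-16 through 2024-09-04.
2024-08-11 through 2024-08-12 falls entirely outside B.
2024-08-19 through 2024-08-22 overlaps B on 2024-08-19 through 2024-08-22.
2024-08-27 through 2024-08-29 overlaps B on 2024-08-27 through 2024-08-29.
2024-09-01 through 2024-09-01 overlaps B on 2024-09-01 through 2024-09-01.

2024-08-19 through 2024-08-22, 2024-08-27 through 2024-08-29, 2024-09-01 through 2024-09-01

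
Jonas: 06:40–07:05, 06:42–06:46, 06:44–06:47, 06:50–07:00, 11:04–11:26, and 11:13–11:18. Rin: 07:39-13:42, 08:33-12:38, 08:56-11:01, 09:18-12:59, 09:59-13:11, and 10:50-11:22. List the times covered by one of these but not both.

06:40-07:05, 07:39-11:04, 11:26-13:42

A, merged: 06:40-07:05, 11:04-11:26.
B, merged: 07:39-13:42.
Only in the first: 06:40-07:05.
Only in the second: 07:39-11:04, 11:26-13:42.
Together these are the periods covered by exactly one.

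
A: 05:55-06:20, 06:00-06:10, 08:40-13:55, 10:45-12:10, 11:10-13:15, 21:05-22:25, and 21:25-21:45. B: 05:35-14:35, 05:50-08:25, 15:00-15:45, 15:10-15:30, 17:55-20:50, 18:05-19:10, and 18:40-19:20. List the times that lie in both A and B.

Merge the first list: 05:55–06:20, 08:40–13:55, 21:05–22:25.
Merge the second list: 05:35–14:35, 15:00–15:45, 17:55–20:50.
05:55–06:20 overlaps B on 05:55–06:20.
08:40–13:55 overlaps B on 08:40–13:55.
21:05–22:25 falls entirely outside B.

05:55–06:20, 08:40–13:55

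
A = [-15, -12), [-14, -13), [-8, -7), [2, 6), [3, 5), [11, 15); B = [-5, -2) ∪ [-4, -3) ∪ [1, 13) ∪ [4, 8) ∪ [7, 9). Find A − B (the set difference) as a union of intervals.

Merge the first list: [-15, -12), [-8, -7), [2, 6), [11, 15).
Merge the second list: [-5, -2), [1, 13).
[-15, -12): no B overlap → unchanged.
[-8, -7): no B overlap → unchanged.
[2, 6): fully covered by B → removed.
[11, 15) minus B → [13, 15).

[-15, -12) ∪ [-8, -7) ∪ [13, 15)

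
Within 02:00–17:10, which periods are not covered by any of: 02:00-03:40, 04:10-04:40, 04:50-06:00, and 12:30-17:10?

The merged coverage is 02:00–03:40, 04:10–04:40, 04:50–06:00, 12:30–17:10.
Uncovered inside 02:00–17:10: 03:40–04:10, 04:40–04:50, 06:00–12:30.

03:40–04:10, 04:40–04:50, 06:00–12:30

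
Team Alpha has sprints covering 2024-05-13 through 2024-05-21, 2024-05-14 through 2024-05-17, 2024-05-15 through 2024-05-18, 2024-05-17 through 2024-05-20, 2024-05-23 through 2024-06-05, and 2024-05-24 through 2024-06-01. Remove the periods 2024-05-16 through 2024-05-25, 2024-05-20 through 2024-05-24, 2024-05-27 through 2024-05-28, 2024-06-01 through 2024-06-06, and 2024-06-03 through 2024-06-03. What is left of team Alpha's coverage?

2024-05-13 through 2024-05-15, 2024-05-26 through 2024-05-26, 2024-05-29 through 2024-05-31

A, merged: 2024-05-13 through 2024-05-21, 2024-05-23 through 2024-06-05.
B, merged: 2024-05-16 through 2024-05-25, 2024-05-27 through 2024-05-28, 2024-06-01 through 2024-06-06.
2024-05-13 through 2024-05-21 with B removed leaves 2024-05-13 through 2024-05-15.
2024-05-23 through 2024-06-05 with B removed leaves 2024-05-26 through 2024-05-26, 2024-05-29 through 2024-05-31.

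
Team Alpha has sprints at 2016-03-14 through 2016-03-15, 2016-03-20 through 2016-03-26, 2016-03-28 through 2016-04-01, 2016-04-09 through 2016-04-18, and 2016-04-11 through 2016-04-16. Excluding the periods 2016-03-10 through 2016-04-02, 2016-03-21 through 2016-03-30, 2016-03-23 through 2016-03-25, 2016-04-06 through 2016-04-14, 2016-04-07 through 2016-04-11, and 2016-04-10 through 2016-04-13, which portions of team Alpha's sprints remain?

Merge the first list: 2016-03-14 through 2016-03-15, 2016-03-20 through 2016-03-26, 2016-03-28 through 2016-04-01, 2016-04-09 through 2016-04-18.
Merge the second list: 2016-03-10 through 2016-04-02, 2016-04-06 through 2016-04-14.
2016-03-14 through 2016-03-15: entirely removed.
2016-03-20 through 2016-03-26: entirely removed.
2016-03-28 through 2016-04-01: entirely removed.
2016-04-09 through 2016-04-18 \ B = 2016-04-15 through 2016-04-18.

2016-04-15 through 2016-04-18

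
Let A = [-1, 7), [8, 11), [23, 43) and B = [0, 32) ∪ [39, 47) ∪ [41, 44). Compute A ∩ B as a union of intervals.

[0, 7) ∪ [8, 11) ∪ [23, 32) ∪ [39, 43)

Second set merges to [0, 32), [39, 47).
[-1, 7) ∩ B → [0, 7).
[8, 11) ∩ B → [8, 11).
[23, 43) ∩ B → [23, 32), [39, 43).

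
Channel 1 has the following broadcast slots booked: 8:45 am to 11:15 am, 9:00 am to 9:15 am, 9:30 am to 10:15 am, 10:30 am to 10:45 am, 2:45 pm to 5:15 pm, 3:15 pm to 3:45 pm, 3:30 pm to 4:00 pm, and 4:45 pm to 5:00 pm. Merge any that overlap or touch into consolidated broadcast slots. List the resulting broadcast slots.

9:00 am–9:15 am overlaps/touches 8:45 am–11:15 am → extend to 8:45 am–11:15 am.
9:30 am–10:15 am overlaps/touches 8:45 am–11:15 am → extend to 8:45 am–11:15 am.
10:30 am–10:45 am overlaps/touches 8:45 am–11:15 am → extend to 8:45 am–11:15 am.
2:45 pm–5:15 pm is disjoint → start new block.
3:15 pm–3:45 pm overlaps/touches 2:45 pm–5:15 pm → extend to 2:45 pm–5:15 pm.
3:30 pm–4:00 pm overlaps/touches 2:45 pm–5:15 pm → extend to 2:45 pm–5:15 pm.
4:45 pm–5:00 pm overlaps/touches 2:45 pm–5:15 pm → extend to 2:45 pm–5:15 pm.

8:45 am–11:15 am, 2:45 pm–5:15 pm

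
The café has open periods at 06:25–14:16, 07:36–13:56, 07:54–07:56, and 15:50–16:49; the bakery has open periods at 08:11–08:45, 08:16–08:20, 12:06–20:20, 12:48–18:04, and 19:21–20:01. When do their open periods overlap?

08:11–08:45, 12:06–14:16, 15:50–16:49

Merge the first list: 06:25–14:16, 15:50–16:49.
Merge the second list: 08:11–08:45, 12:06–20:20.
06:25–14:16 ∩ B → 08:11–08:45, 12:06–14:16.
15:50–16:49 ∩ B → 15:50–16:49.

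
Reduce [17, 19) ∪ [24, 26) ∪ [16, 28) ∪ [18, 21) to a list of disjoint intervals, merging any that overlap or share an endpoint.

Sort by start: [16, 28), [17, 19), [18, 21), [24, 26).
[17, 19) overlaps/touches [16, 28) → extend to [16, 28).
[18, 21) overlaps/touches [16, 28) → extend to [16, 28).
[24, 26) overlaps/touches [16, 28) → extend to [16, 28).

[16, 28)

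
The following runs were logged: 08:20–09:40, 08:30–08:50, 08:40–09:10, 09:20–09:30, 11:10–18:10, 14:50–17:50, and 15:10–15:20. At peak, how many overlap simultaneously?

Walk the sorted start/end points keeping a running depth.
The depth first hits 3 at 08:40.

3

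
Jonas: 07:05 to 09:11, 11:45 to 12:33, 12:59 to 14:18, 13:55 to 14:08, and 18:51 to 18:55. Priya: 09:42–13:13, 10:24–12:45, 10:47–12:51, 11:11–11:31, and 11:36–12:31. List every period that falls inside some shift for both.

First set merges to 07:05-09:11, 11:45-12:33, 12:59-14:18, 18:51-18:55.
Second set merges to 09:42-13:13.
07:05-09:11: no overlap with the second set.
11:45-12:33 meets the second set on 11:45-12:33.
12:59-14:18 meets the second set on 12:59-13:13.
18:51-18:55: no overlap with the second set.

11:45-12:33, 12:59-13:13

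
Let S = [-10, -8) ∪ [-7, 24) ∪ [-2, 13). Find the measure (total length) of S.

33

Merged: [-10, -8), [-7, 24).
Lengths: 2 + 31 = 33.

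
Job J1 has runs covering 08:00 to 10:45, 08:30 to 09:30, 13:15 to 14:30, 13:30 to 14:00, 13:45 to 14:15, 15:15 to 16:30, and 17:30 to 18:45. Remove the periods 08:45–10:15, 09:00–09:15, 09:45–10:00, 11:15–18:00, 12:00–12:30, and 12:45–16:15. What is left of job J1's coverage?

08:00-08:45, 10:15-10:45, 18:00-18:45

Merge the first list: 08:00-10:45, 13:15-14:30, 15:15-16:30, 17:30-18:45.
Merge the second list: 08:45-10:15, 11:15-18:00.
08:00-10:45 \ B = 08:00-08:45, 10:15-10:45.
13:15-14:30: entirely removed.
15:15-16:30: entirely removed.
17:30-18:45 \ B = 18:00-18:45.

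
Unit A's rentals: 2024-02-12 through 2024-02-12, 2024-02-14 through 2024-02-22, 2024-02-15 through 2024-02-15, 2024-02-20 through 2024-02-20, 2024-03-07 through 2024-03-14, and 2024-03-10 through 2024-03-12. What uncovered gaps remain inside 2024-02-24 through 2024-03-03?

The merged coverage is 2024-02-12 through 2024-02-12, 2024-02-14 through 2024-02-22, 2024-03-07 through 2024-03-14.
Uncovered inside 2024-02-24 through 2024-03-03: 2024-02-24 through 2024-03-03.

2024-02-24 through 2024-03-03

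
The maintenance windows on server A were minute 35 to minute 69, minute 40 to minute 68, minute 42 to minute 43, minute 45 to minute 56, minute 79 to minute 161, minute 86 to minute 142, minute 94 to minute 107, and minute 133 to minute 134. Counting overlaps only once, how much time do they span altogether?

Merged: minute 35 to minute 69, minute 79 to minute 161.
Lengths: 34 minutes + 82 minutes = 116 minutes.

116 minutes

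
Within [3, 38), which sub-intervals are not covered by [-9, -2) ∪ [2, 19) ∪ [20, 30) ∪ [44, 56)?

The merged coverage is [-9, -2), [2, 19), [20, 30), [44, 56).
Complement within [3, 38): [19, 20), [30, 38).

[19, 20) ∪ [30, 38)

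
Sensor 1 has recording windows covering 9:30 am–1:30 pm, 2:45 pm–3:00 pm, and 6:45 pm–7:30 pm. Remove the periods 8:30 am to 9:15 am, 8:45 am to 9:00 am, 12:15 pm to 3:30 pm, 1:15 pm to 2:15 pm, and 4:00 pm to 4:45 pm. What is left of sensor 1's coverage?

9:30 am–12:15 pm, 6:45 pm–7:30 pm

B, merged: 8:30 am–9:15 am, 12:15 pm–3:30 pm, 4:00 pm–4:45 pm.
9:30 am–1:30 pm \ B = 9:30 am–12:15 pm.
2:45 pm–3:00 pm: entirely removed.
6:45 pm–7:30 pm: nothing removed.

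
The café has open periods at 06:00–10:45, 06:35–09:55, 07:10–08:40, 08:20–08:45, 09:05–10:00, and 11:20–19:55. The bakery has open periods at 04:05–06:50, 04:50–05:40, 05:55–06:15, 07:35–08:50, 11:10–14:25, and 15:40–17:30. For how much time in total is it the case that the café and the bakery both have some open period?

A, merged: 06:00–10:45, 11:20–19:55.
B, merged: 04:05–06:50, 07:35–08:50, 11:10–14:25, 15:40–17:30.
A ∩ B = 06:00–06:50, 07:35–08:50, 11:20–14:25, 15:40–17:30.
Total: 50 min + 1 h 15 min + 3 h 5 min + 1 h 50 min = 7 h.

7 h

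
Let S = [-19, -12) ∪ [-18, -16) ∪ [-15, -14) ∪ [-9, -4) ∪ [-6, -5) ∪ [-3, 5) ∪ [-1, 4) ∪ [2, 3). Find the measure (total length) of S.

20

Merged: [-19, -12), [-9, -4), [-3, 5).
Lengths: 7 + 5 + 8 = 20.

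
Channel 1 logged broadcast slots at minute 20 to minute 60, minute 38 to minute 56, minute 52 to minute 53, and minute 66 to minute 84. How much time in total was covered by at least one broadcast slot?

58 minutes

Merged: minute 20 to minute 60, minute 66 to minute 84.
Lengths: 40 minutes + 18 minutes = 58 minutes.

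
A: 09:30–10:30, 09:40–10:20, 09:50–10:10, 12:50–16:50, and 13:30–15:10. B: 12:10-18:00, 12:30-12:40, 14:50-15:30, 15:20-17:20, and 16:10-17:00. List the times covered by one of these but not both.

09:30-10:30, 12:10-12:50, 16:50-18:00

First set merges to 09:30-10:30, 12:50-16:50.
Second set merges to 12:10-18:00.
A \ B = 09:30-10:30.
B \ A = 12:10-12:50, 16:50-18:00.
Union of the two gives the symmetric difference.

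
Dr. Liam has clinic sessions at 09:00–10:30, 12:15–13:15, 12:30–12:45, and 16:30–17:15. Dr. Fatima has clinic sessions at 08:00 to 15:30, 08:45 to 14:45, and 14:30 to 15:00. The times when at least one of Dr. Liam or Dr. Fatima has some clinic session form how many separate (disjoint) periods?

2

A, merged: 09:00–10:30, 12:15–13:15, 16:30–17:15.
B, merged: 08:00–15:30.
A ∪ B = 08:00–15:30, 16:30–17:15.
That is 2 disjoint pieces.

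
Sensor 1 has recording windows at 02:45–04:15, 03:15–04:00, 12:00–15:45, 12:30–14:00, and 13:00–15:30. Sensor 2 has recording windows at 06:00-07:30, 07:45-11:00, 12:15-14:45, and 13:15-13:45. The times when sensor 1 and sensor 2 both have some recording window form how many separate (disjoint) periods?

Merge the first list: 02:45-04:15, 12:00-15:45.
Merge the second list: 06:00-07:30, 07:45-11:00, 12:15-14:45.
A ∩ B = 12:15-14:45.
That is 1 disjoint piece.

1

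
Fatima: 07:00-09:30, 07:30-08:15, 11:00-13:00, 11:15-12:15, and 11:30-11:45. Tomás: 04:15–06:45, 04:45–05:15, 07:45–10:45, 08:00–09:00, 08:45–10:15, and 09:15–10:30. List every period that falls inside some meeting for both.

07:45–09:30

Merge the first list: 07:00–09:30, 11:00–13:00.
Merge the second list: 04:15–06:45, 07:45–10:45.
07:00–09:30 meets the second set on 07:45–09:30.
11:00–13:00: no overlap with the second set.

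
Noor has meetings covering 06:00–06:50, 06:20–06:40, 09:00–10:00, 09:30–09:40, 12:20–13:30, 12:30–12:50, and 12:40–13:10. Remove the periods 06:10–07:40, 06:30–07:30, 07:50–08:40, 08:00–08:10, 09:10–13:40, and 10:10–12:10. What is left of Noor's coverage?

A, merged: 06:00–06:50, 09:00–10:00, 12:20–13:30.
B, merged: 06:10–07:40, 07:50–08:40, 09:10–13:40.
06:00–06:50 \ B = 06:00–06:10.
09:00–10:00 \ B = 09:00–09:10.
12:20–13:30: entirely removed.

06:00–06:10, 09:00–09:10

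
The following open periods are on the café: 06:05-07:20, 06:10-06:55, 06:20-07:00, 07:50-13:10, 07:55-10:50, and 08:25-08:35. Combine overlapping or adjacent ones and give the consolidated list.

06:05–07:20, 07:50–13:10

06:10–06:55 overlaps/touches 06:05–07:20 → extend to 06:05–07:20.
06:20–07:00 overlaps/touches 06:05–07:20 → extend to 06:05–07:20.
07:50–13:10 is disjoint → start new block.
07:55–10:50 overlaps/touches 07:50–13:10 → extend to 07:50–13:10.
08:25–08:35 overlaps/touches 07:50–13:10 → extend to 07:50–13:10.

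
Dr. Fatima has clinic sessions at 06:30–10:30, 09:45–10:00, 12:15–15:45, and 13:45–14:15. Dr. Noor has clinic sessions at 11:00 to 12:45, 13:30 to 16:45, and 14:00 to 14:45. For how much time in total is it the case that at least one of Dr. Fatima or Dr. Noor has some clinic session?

A, merged: 06:30-10:30, 12:15-15:45.
B, merged: 11:00-12:45, 13:30-16:45.
A ∪ B = 06:30-10:30, 11:00-16:45.
Total: 4 h + 5 h 45 min = 9 h 45 min.

9 h 45 min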